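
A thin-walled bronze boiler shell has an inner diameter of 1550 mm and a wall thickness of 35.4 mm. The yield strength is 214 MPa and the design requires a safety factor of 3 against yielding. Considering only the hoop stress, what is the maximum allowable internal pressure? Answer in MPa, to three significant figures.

p_allow = 3.26 MPa

σ_allow = 214/3 = 71.33 MPa.
σ_h = pD/(2t) → p_allow = 2σ_allow t/D = 2×71.33×35.4/1550 = 3.258 MPa.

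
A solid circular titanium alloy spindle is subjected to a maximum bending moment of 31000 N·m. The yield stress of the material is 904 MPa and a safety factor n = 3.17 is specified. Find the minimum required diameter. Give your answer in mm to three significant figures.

σ_allow = 904/3.17 = 285.2 MPa.
For a solid circular section σ = 32M/(πd³), so d³ = 32M/(π σ_allow) = 32×3.1000×10^7/(π×285.2) = 1.107×10^6 mm³.
d = 103.5 mm.

d = 103 mm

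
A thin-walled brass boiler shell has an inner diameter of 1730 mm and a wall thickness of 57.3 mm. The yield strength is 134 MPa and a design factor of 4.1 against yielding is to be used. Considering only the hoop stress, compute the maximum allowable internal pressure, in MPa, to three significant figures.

p_allow = 2.17 MPa

σ_allow = 134/4.1 = 32.68 MPa.
σ_h = pD/(2t) → p_allow = 2σ_allow t/D = 2×32.68×57.3/1730 = 2.165 MPa.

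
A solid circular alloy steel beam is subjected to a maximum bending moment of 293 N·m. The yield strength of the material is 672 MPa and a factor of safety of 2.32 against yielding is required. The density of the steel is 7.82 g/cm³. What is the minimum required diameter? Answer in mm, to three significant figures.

d = 21.8 mm

σ_allow = 672/2.32 = 289.7 MPa.
For a solid circular section σ = 32M/(πd³), so d³ = 32M/(π σ_allow) = 32×293000/(π×289.7) = 10300 mm³.
d = 21.76 mm.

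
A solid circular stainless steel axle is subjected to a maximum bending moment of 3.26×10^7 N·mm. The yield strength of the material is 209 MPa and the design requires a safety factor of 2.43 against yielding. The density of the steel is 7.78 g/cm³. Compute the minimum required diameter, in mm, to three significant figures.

σ_allow = 209/2.43 = 86.01 MPa.
For a solid circular section σ = 32M/(πd³), so d³ = 32M/(π σ_allow) = 32×3.2600×10^7/(π×86.01) = 3.861×10^6 mm³.
d = 156.9 mm.

d = 157 mm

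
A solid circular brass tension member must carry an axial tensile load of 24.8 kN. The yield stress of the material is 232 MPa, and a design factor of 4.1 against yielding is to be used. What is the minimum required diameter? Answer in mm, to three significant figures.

d = 23.6 mm

Allowable stress σ_allow = 232/4.1 = 56.59 MPa.
Required area A = F/σ_allow = 24800/56.59 = 438.3 mm².
A = πd²/4 → d = √(4A/π) = 23.62 mm.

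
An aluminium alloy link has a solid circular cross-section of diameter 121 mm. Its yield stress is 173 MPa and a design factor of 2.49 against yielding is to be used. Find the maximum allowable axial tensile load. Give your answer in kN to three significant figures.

σ_allow = 173/2.49 = 69.48 MPa.
A = πd²/4 = π×121²/4 = 11500 mm².
F_allow = σ_allow × A = 69.48×11500 = 798900 N.

F_allow = 799 kN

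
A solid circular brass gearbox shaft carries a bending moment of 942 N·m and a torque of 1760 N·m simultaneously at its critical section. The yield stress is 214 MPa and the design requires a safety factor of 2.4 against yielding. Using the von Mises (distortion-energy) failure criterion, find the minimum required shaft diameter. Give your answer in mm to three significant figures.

σ_allow = σ_y/n = 214/2.4 = 89.17 MPa.
For a solid shaft σ_b = 32M/(πd³) and τ = 16T/(πd³), so the von Mises stress is σ' = (16/πd³)·√(4M²+3T²).
√(4M²+3T²) = √(4×(942000)² + 3×(1.760×10^6)²) = 3.584×10^6 N·mm.
d³ = 16×3.584×10^6/(π×89.17) = 204700 mm³.
d = 58.93 mm.

d = 58.9 mm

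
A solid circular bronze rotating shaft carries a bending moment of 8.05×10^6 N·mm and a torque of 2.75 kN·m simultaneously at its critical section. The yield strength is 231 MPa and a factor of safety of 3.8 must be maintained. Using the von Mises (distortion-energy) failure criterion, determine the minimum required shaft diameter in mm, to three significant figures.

d = 112 mm

σ_allow = σ_y/n = 231/3.8 = 60.79 MPa.
For a solid shaft σ_b = 32M/(πd³) and τ = 16T/(πd³), so the von Mises stress is σ' = (16/πd³)·√(4M²+3T²).
√(4M²+3T²) = √(4×(8.050×10^6)² + 3×(2.750×10^6)²) = 1.679×10^7 N·mm.
d³ = 16×1.679×10^7/(π×60.79) = 1.407×10^6 mm³.
d = 112.0 mm.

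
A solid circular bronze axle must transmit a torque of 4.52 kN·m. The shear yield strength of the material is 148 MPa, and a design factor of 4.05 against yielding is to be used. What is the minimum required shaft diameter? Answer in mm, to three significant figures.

d = 85.7 mm

Allowable shear stress τ_allow = 148/4.05 = 36.54 MPa.
For a solid shaft τ = 16T/(πd³), so d³ = 16T/(π τ_allow) = 16×4520000/(π×36.54) = 629900 mm³.
d = (629900)^(1/3) = 85.72 mm.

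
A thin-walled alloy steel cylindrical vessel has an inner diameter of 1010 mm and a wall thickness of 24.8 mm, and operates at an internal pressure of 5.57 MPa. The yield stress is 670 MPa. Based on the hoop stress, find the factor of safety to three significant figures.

n = 5.91

σ_h = pD/(2t) = 5.57×1010/(2×24.8) = 113.4 MPa.
n = 670/113.4 = 5.907.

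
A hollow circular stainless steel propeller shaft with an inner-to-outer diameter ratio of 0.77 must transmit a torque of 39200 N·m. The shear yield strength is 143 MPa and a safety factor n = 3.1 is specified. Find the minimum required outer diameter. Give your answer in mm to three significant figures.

d_o = 188 mm

τ_allow = 143/3.1 = 46.13 MPa.
For a hollow shaft τ = 16T/[πd_o³(1−k⁴)] with k = 0.77, so 1−k⁴ = 0.6485.
d_o³ = 16T/[π τ_allow (1−k⁴)] = 16×3.9200×10^7/(π×46.13×0.6485) = 6.674×10^6 mm³.
d_o = 188.3 mm.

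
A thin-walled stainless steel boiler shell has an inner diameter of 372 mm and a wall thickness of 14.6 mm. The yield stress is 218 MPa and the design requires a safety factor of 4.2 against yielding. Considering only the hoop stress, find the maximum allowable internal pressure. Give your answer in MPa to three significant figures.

p_allow = 4.07 MPa

σ_allow = 218/4.2 = 51.90 MPa.
σ_h = pD/(2t) → p_allow = 2σ_allow t/D = 2×51.90×14.6/372 = 4.074 MPa.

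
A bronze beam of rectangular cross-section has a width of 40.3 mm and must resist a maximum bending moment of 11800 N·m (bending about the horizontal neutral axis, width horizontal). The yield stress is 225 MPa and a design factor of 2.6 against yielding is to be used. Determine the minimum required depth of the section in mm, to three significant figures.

σ_allow = 225/2.6 = 86.54 MPa.
For a rectangular section σ = 6M/(bh²), so h² = 6M/(b σ_allow) = 6×1.1800×10^7/(40.3×86.54) = 20300 mm².
h = 142.5 mm.

h = 142 mm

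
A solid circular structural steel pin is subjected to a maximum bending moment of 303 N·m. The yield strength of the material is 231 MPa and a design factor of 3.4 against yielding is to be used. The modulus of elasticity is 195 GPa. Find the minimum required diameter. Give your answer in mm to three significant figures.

σ_allow = 231/3.4 = 67.94 MPa.
For a solid circular section σ = 32M/(πd³), so d³ = 32M/(π σ_allow) = 32×303000/(π×67.94) = 45430 mm³.
d = 35.68 mm.

d = 35.7 mm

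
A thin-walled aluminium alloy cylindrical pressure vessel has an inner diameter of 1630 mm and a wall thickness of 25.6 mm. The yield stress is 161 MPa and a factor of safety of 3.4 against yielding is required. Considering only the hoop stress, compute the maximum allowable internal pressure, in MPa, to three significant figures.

σ_allow = 161/3.4 = 47.35 MPa.
σ_h = pD/(2t) → p_allow = 2σ_allow t/D = 2×47.35×25.6/1630 = 1.487 MPa.

p_allow = 1.49 MPa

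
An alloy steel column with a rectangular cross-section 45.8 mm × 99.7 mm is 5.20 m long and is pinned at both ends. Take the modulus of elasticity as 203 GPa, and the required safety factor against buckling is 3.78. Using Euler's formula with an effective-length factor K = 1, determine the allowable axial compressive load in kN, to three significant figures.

Buckling occurs about the weak axis: I_min = h·b³/12 = 99.7×45.8³/12 = 798200 mm⁴ (b = 45.8 mm is the smaller dimension).
Effective length L_e = KL = 1×5.20 m = 5200 mm.
Euler critical load P_cr = π²EI/L_e² = π²×203000×798200/5200² = 59140 N.
P_allow = P_cr/n = 59140/3.78 = 15650 N.

P_allow = 15.6 kN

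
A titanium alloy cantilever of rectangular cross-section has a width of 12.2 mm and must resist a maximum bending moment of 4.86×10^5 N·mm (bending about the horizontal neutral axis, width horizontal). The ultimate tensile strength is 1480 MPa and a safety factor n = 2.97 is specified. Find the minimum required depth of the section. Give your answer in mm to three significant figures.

h = 21.9 mm

σ_allow = 1480/2.97 = 498.3 MPa.
For a rectangular section σ = 6M/(bh²), so h² = 6M/(b σ_allow) = 6×486000/(12.2×498.3) = 479.6 mm².
h = 21.90 mm.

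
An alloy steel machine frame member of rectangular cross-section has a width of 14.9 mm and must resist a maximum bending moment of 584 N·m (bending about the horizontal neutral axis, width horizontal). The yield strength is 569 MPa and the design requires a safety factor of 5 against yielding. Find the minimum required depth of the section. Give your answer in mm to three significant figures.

h = 45.5 mm

σ_allow = 569/5 = 113.8 MPa.
For a rectangular section σ = 6M/(bh²), so h² = 6M/(b σ_allow) = 6×584000/(14.9×113.8) = 2067 mm².
h = 45.46 mm.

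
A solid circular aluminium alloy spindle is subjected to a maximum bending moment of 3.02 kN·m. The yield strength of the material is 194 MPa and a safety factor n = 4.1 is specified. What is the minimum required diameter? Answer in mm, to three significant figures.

σ_allow = 194/4.1 = 47.32 MPa.
For a solid circular section σ = 32M/(πd³), so d³ = 32M/(π σ_allow) = 32×3020000/(π×47.32) = 650100 mm³.
d = 86.63 mm.

d = 86.6 mm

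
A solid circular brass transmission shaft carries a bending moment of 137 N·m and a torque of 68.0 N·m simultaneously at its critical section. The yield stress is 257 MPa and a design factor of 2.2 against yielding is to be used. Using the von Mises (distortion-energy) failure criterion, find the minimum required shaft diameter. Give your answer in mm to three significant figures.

σ_allow = σ_y/n = 257/2.2 = 116.8 MPa.
For a solid shaft σ_b = 32M/(πd³) and τ = 16T/(πd³), so the von Mises stress is σ' = (16/πd³)·√(4M²+3T²).
√(4M²+3T²) = √(4×(137000)² + 3×(68000)²) = 298200 N·mm.
d³ = 16×298200/(π×116.8) = 13000 mm³.
d = 23.51 mm.

d = 23.5 mm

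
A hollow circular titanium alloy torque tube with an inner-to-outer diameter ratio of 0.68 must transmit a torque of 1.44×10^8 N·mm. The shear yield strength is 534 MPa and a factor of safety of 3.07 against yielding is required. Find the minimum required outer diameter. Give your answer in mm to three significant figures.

d_o = 175 mm

τ_allow = 534/3.07 = 173.9 MPa.
For a hollow shaft τ = 16T/[πd_o³(1−k⁴)] with k = 0.68, so 1−k⁴ = 0.7862.
d_o³ = 16T/[π τ_allow (1−k⁴)] = 16×1.4400×10^8/(π×173.9×0.7862) = 5.363×10^6 mm³.
d_o = 175.0 mm.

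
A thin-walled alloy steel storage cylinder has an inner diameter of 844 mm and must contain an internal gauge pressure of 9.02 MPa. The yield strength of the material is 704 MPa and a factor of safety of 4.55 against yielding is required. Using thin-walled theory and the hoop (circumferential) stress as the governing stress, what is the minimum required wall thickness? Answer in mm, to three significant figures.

σ_allow = 704/4.55 = 154.7 MPa.
Hoop stress σ_h = pD/(2t), so t = pD/(2σ_allow) = 9.02×844/(2×154.7) = 24.60 mm.

t = 24.6 mm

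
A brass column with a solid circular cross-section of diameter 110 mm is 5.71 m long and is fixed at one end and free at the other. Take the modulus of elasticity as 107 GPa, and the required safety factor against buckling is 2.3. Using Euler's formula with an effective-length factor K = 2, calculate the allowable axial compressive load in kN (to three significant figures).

P_allow = 25.3 kN

I = πd⁴/64 = π×110⁴/64 = 7.187×10^6 mm⁴.
Effective length L_e = KL = 2×5.71 m = 11420 mm.
Euler critical load P_cr = π²EI/L_e² = π²×107000×7.187×10^6/11420² = 58200 N.
P_allow = P_cr/n = 58200/2.3 = 25300 N.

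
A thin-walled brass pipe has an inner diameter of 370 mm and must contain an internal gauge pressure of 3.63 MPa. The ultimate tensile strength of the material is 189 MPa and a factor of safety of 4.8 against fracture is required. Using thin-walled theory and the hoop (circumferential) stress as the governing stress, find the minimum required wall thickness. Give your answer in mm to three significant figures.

t = 17.1 mm

σ_allow = 189/4.8 = 39.38 MPa.
Hoop stress σ_h = pD/(2t), so t = pD/(2σ_allow) = 3.63×370/(2×39.38) = 17.06 mm.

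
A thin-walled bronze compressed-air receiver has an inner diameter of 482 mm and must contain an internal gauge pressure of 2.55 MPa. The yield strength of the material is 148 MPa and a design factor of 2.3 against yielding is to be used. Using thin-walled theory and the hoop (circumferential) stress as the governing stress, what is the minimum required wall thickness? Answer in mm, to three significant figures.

t = 9.55 mm

σ_allow = 148/2.3 = 64.35 MPa.
Hoop stress σ_h = pD/(2t), so t = pD/(2σ_allow) = 2.55×482/(2×64.35) = 9.550 mm.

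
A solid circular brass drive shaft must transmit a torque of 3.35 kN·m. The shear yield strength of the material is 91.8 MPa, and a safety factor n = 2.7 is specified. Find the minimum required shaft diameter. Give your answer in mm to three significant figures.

d = 79.5 mm

Allowable shear stress τ_allow = 91.8/2.7 = 34.00 MPa.
For a solid shaft τ = 16T/(πd³), so d³ = 16T/(π τ_allow) = 16×3350000/(π×34.00) = 501800 mm³.
d = (501800)^(1/3) = 79.47 mm.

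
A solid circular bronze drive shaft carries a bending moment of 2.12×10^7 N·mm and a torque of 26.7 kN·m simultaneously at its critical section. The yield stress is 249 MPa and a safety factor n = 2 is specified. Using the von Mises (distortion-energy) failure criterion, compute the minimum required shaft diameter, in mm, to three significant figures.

d = 137 mm

σ_allow = σ_y/n = 249/2 = 124.5 MPa.
For a solid shaft σ_b = 32M/(πd³) and τ = 16T/(πd³), so the von Mises stress is σ' = (16/πd³)·√(4M²+3T²).
√(4M²+3T²) = √(4×(2.120×10^7)² + 3×(2.670×10^7)²) = 6.274×10^7 N·mm.
d³ = 16×6.274×10^7/(π×124.5) = 2.567×10^6 mm³.
d = 136.9 mm.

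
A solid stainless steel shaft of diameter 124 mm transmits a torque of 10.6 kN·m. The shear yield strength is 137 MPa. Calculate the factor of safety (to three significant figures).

τ = 16T/(πd³) = 16×1.0600×10^7/(π×124³) = 28.31 MPa.
n = τ_limit/τ = 137/28.31 = 4.838.

n = 4.84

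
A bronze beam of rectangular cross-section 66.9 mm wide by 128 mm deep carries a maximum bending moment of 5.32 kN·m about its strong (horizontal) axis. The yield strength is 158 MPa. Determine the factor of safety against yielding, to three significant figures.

n = 5.43

Section modulus S = bh²/6 = 66.9×128²/6 = 182700 mm³.
σ = M/S = 5320000/182700 = 29.12 MPa.
n = 158/29.12 = 5.426.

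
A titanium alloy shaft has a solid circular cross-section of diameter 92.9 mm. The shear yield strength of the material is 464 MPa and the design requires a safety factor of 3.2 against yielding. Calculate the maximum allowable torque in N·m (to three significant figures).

τ_allow = 464/3.2 = 145.0 MPa.
For a solid shaft T_allow = τ_allow·πd³/16; πd³/16 = π×92.9³/16 = 157400 mm³.
T_allow = 145.0×157400 = 2.283×10^7 N·mm = 22830 N·m.

T_allow = 22800 N·m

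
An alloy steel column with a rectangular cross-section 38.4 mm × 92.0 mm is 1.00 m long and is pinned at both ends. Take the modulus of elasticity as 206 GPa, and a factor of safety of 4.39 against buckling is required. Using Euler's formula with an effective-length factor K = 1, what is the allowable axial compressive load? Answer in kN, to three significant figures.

Buckling occurs about the weak axis: I_min = h·b³/12 = 92.0×38.4³/12 = 434100 mm⁴ (b = 38.4 mm is the smaller dimension).
Effective length L_e = KL = 1×1.00 m = 1000 mm.
Euler critical load P_cr = π²EI/L_e² = π²×206000×434100/1000² = 882600 N.
P_allow = P_cr/n = 882600/4.39 = 201000 N.

P_allow = 201 kN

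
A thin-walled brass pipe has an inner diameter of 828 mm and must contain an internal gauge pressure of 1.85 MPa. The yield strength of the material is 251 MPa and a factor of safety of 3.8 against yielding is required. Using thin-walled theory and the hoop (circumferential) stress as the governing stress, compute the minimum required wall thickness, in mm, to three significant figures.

t = 11.6 mm

σ_allow = 251/3.8 = 66.05 MPa.
Hoop stress σ_h = pD/(2t), so t = pD/(2σ_allow) = 1.85×828/(2×66.05) = 11.60 mm.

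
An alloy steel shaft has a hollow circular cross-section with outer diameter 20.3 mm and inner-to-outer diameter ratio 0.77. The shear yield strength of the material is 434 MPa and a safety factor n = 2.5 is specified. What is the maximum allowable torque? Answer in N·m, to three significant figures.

τ_allow = 434/2.5 = 173.6 MPa.
For a hollow shaft T_allow = τ_allow·πd_o³(1−k⁴)/16 with 1−k⁴ = 0.6485, so πd_o³(1−k⁴)/16 = 1065 mm³.
T_allow = 173.6×1065 = 184900 N·mm = 184.9 N·m.

T_allow = 185 N·m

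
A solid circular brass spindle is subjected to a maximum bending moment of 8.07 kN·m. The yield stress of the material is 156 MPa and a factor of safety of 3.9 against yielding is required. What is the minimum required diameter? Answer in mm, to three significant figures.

d = 127 mm

σ_allow = 156/3.9 = 40.00 MPa.
For a solid circular section σ = 32M/(πd³), so d³ = 32M/(π σ_allow) = 32×8070000/(π×40.00) = 2.055×10^6 mm³.
d = 127.1 mm.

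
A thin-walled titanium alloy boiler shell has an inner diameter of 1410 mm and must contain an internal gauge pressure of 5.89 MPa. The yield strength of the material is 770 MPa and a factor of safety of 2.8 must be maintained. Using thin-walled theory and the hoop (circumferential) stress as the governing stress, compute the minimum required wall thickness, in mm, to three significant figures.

t = 15.1 mm

σ_allow = 770/2.8 = 275.0 MPa.
Hoop stress σ_h = pD/(2t), so t = pD/(2σ_allow) = 5.89×1410/(2×275.0) = 15.10 mm.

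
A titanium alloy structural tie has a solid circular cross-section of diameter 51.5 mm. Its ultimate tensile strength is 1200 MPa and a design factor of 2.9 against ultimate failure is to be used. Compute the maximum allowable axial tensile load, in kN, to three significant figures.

σ_allow = 1200/2.9 = 413.8 MPa.
A = πd²/4 = π×51.5²/4 = 2083 mm².
F_allow = σ_allow × A = 413.8×2083 = 862000 N.

F_allow = 862 kN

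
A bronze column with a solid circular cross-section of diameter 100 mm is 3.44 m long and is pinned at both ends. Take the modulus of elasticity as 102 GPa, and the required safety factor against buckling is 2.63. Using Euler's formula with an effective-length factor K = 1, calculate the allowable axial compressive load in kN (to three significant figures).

P_allow = 159 kN

I = πd⁴/64 = π×100⁴/64 = 4.909×10^6 mm⁴.
Effective length L_e = KL = 1×3.44 m = 3440 mm.
Euler critical load P_cr = π²EI/L_e² = π²×102000×4.909×10^6/3440² = 417600 N.
P_allow = P_cr/n = 417600/2.63 = 158800 N.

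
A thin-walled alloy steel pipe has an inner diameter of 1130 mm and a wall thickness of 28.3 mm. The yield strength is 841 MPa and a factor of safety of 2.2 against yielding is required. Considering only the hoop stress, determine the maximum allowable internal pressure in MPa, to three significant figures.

σ_allow = 841/2.2 = 382.3 MPa.
σ_h = pD/(2t) → p_allow = 2σ_allow t/D = 2×382.3×28.3/1130 = 19.15 MPa.

p_allow = 19.1 MPa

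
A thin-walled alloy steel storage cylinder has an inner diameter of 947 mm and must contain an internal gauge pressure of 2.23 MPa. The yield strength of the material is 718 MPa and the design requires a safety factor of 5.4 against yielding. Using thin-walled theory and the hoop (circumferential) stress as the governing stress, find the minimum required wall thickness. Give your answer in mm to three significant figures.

σ_allow = 718/5.4 = 133.0 MPa.
Hoop stress σ_h = pD/(2t), so t = pD/(2σ_allow) = 2.23×947/(2×133.0) = 7.941 mm.

t = 7.94 mm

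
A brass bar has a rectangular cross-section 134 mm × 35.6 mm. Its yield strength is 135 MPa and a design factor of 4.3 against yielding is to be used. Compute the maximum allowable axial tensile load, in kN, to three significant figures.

F_allow = 150 kN

σ_allow = 135/4.3 = 31.40 MPa.
A = 134×35.6 = 4770 mm².
F_allow = σ_allow × A = 31.40×4770 = 149800 N.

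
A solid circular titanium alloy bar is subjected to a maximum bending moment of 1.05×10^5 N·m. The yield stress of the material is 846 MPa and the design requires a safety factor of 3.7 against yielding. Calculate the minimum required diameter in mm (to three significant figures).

σ_allow = 846/3.7 = 228.6 MPa.
For a solid circular section σ = 32M/(πd³), so d³ = 32M/(π σ_allow) = 32×1.0500×10^8/(π×228.6) = 4.678×10^6 mm³.
d = 167.2 mm.

d = 167 mm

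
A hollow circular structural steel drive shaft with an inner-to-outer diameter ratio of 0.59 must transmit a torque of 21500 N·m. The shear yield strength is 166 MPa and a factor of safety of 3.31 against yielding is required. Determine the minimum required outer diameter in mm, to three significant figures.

τ_allow = 166/3.31 = 50.15 MPa.
For a hollow shaft τ = 16T/[πd_o³(1−k⁴)] with k = 0.59, so 1−k⁴ = 0.8788.
d_o³ = 16T/[π τ_allow (1−k⁴)] = 16×2.1500×10^7/(π×50.15×0.8788) = 2.484×10^6 mm³.
d_o = 135.4 mm.

d_o = 135 mm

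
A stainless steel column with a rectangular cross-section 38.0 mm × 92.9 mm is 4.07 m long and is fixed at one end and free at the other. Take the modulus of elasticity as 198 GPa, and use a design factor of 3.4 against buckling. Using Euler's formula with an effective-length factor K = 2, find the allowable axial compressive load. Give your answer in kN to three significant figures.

Buckling occurs about the weak axis: I_min = h·b³/12 = 92.9×38.0³/12 = 424800 mm⁴ (b = 38.0 mm is the smaller dimension).
Effective length L_e = KL = 2×4.07 m = 8140 mm.
Euler critical load P_cr = π²EI/L_e² = π²×198000×424800/8140² = 12530 N.
P_allow = P_cr/n = 12530/3.4 = 3685 N.

P_allow = 3.68 kN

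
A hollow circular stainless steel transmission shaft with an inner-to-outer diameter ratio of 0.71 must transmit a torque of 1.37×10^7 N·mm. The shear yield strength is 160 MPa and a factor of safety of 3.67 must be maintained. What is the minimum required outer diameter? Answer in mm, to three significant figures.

d_o = 129 mm

τ_allow = 160/3.67 = 43.60 MPa.
For a hollow shaft τ = 16T/[πd_o³(1−k⁴)] with k = 0.71, so 1−k⁴ = 0.7459.
d_o³ = 16T/[π τ_allow (1−k⁴)] = 16×1.3700×10^7/(π×43.60×0.7459) = 2.146×10^6 mm³.
d_o = 129.0 mm.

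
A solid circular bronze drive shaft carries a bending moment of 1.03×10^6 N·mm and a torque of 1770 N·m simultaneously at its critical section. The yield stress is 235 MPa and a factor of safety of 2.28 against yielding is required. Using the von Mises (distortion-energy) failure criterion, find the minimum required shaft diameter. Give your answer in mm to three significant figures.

d = 56.7 mm

σ_allow = σ_y/n = 235/2.28 = 103.1 MPa.
For a solid shaft σ_b = 32M/(πd³) and τ = 16T/(πd³), so the von Mises stress is σ' = (16/πd³)·√(4M²+3T²).
√(4M²+3T²) = √(4×(1.030×10^6)² + 3×(1.770×10^6)²) = 3.694×10^6 N·mm.
d³ = 16×3.694×10^6/(π×103.1) = 182500 mm³.
d = 56.72 mm.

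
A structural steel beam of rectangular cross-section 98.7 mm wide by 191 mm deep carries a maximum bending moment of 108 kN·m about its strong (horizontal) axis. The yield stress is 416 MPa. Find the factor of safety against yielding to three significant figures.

Section modulus S = bh²/6 = 98.7×191²/6 = 600100 mm³.
σ = M/S = 1.0800×10^8/600100 = 180.0 MPa.
n = 416/180.0 = 2.312.

n = 2.31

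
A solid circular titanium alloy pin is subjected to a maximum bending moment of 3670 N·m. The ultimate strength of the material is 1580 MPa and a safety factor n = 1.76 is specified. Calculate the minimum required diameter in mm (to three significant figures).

σ_allow = 1580/1.76 = 897.7 MPa.
For a solid circular section σ = 32M/(πd³), so d³ = 32M/(π σ_allow) = 32×3670000/(π×897.7) = 41640 mm³.
d = 34.66 mm.

d = 34.7 mm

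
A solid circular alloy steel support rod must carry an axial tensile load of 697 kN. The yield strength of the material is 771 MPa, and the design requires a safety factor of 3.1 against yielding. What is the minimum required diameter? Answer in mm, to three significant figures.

d = 59.7 mm

Allowable stress σ_allow = 771/3.1 = 248.7 MPa.
Required area A = F/σ_allow = 697000/248.7 = 2802 mm².
A = πd²/4 → d = √(4A/π) = 59.73 mm.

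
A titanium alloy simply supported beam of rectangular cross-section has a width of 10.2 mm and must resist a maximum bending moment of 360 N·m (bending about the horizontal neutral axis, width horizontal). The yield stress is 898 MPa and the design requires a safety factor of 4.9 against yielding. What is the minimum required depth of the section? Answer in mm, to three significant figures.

σ_allow = 898/4.9 = 183.3 MPa.
For a rectangular section σ = 6M/(bh²), so h² = 6M/(b σ_allow) = 6×360000/(10.2×183.3) = 1156 mm².
h = 33.99 mm.

h = 34.0 mm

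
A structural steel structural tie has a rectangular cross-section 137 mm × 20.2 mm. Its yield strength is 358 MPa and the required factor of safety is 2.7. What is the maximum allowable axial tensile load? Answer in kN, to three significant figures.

F_allow = 367 kN

σ_allow = 358/2.7 = 132.6 MPa.
A = 137×20.2 = 2767 mm².
F_allow = σ_allow × A = 132.6×2767 = 366900 N.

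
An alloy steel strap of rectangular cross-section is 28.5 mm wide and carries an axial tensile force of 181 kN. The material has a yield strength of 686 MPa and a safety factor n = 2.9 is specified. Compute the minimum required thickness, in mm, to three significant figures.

σ_allow = 686/2.9 = 236.6 MPa.
Required area A = F/σ_allow = 181000/236.6 = 765.2 mm².
t = A/w = 765.2/28.5 = 26.85 mm.

t = 26.8 mm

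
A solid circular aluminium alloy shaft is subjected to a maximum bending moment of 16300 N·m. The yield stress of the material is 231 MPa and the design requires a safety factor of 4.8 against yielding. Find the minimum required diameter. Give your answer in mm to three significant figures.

d = 151 mm

σ_allow = 231/4.8 = 48.12 MPa.
For a solid circular section σ = 32M/(πd³), so d³ = 32M/(π σ_allow) = 32×1.6300×10^7/(π×48.12) = 3.450×10^6 mm³.
d = 151.1 mm.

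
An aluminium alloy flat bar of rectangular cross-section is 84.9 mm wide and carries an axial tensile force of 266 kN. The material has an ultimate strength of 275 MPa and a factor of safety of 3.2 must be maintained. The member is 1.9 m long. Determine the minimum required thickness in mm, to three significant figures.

t = 36.5 mm

σ_allow = 275/3.2 = 85.94 MPa.
Required area A = F/σ_allow = 266000/85.94 = 3095 mm².
t = A/w = 3095/84.9 = 36.46 mm.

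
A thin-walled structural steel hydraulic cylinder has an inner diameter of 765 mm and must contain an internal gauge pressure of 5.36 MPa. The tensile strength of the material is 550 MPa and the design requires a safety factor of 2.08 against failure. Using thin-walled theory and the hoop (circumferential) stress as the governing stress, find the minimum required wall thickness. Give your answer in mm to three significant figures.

σ_allow = 550/2.08 = 264.4 MPa.
Hoop stress σ_h = pD/(2t), so t = pD/(2σ_allow) = 5.36×765/(2×264.4) = 7.753 mm.

t = 7.75 mm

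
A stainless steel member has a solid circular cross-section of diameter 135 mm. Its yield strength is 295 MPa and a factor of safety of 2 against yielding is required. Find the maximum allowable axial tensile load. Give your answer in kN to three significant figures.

σ_allow = 295/2 = 147.5 MPa.
A = πd²/4 = π×135²/4 = 14310 mm².
F_allow = σ_allow × A = 147.5×14310 = 2.111×10^6 N.

F_allow = 2110 kN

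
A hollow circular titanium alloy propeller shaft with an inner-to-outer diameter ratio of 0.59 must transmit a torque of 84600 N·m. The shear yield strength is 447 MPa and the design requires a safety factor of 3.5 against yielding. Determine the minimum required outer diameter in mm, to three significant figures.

τ_allow = 447/3.5 = 127.7 MPa.
For a hollow shaft τ = 16T/[πd_o³(1−k⁴)] with k = 0.59, so 1−k⁴ = 0.8788.
d_o³ = 16T/[π τ_allow (1−k⁴)] = 16×8.4600×10^7/(π×127.7×0.8788) = 3.839×10^6 mm³.
d_o = 156.6 mm.

d_o = 157 mm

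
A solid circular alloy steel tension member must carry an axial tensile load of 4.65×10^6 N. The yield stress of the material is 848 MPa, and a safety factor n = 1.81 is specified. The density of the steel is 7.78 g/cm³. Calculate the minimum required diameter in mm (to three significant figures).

d = 112 mm

Allowable stress σ_allow = 848/1.81 = 468.5 MPa.
Required area A = F/σ_allow = 4650000/468.5 = 9925 mm².
A = πd²/4 → d = √(4A/π) = 112.4 mm.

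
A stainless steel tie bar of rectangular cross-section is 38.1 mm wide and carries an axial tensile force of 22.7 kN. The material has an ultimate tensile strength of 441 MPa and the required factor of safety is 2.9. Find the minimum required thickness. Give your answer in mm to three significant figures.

σ_allow = 441/2.9 = 152.1 MPa.
Required area A = F/σ_allow = 22700/152.1 = 149.3 mm².
t = A/w = 149.3/38.1 = 3.918 mm.

t = 3.92 mm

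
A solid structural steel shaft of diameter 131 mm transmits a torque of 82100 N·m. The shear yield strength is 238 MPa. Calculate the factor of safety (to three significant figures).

τ = 16T/(πd³) = 16×8.2100×10^7/(π×131³) = 186.0 MPa.
n = τ_limit/τ = 238/186.0 = 1.280.

n = 1.28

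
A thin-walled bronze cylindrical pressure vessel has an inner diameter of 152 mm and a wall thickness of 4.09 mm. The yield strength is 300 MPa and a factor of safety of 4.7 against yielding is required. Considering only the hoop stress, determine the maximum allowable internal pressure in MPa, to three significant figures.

σ_allow = 300/4.7 = 63.83 MPa.
σ_h = pD/(2t) → p_allow = 2σ_allow t/D = 2×63.83×4.09/152 = 3.435 MPa.

p_allow = 3.44 MPa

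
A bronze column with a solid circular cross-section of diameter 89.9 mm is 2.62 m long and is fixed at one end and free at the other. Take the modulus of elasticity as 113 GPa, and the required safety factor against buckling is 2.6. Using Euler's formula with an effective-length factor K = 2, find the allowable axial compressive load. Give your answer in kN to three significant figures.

I = πd⁴/64 = π×89.9⁴/64 = 3.206×10^6 mm⁴.
Effective length L_e = KL = 2×2.62 m = 5240 mm.
Euler critical load P_cr = π²EI/L_e² = π²×113000×3.206×10^6/5240² = 130200 N.
P_allow = P_cr/n = 130200/2.6 = 50090 N.

P_allow = 50.1 kN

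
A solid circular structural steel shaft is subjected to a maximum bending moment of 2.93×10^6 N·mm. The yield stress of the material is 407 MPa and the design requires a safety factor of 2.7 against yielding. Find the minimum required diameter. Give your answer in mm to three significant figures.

d = 58.3 mm

σ_allow = 407/2.7 = 150.7 MPa.
For a solid circular section σ = 32M/(πd³), so d³ = 32M/(π σ_allow) = 32×2930000/(π×150.7) = 198000 mm³.
d = 58.28 mm.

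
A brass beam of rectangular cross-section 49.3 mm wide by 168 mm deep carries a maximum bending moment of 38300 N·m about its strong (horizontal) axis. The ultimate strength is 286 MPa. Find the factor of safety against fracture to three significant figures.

n = 1.73

Section modulus S = bh²/6 = 49.3×168²/6 = 231900 mm³.
σ = M/S = 3.8300×10^7/231900 = 165.2 MPa.
n = 286/165.2 = 1.732.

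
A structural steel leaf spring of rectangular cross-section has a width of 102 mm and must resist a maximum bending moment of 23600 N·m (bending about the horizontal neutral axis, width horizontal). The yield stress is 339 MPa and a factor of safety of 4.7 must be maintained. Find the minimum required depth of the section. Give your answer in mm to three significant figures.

σ_allow = 339/4.7 = 72.13 MPa.
For a rectangular section σ = 6M/(bh²), so h² = 6M/(b σ_allow) = 6×2.3600×10^7/(102×72.13) = 19250 mm².
h = 138.7 mm.

h = 139 mm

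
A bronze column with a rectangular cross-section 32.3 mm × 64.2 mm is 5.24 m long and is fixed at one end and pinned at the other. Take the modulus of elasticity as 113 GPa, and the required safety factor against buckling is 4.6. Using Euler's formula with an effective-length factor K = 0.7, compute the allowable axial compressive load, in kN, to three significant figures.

Buckling occurs about the weak axis: I_min = h·b³/12 = 64.2×32.3³/12 = 180300 mm⁴ (b = 32.3 mm is the smaller dimension).
Effective length L_e = KL = 0.7×5.24 m = 3668 mm.
Euler critical load P_cr = π²EI/L_e² = π²×113000×180300/3668² = 14940 N.
P_allow = P_cr/n = 14940/4.6 = 3249 N.

P_allow = 3.25 kN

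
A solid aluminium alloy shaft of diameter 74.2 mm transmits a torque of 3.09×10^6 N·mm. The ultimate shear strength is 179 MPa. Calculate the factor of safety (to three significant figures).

n = 4.65

τ = 16T/(πd³) = 16×3090000/(π×74.2³) = 38.52 MPa.
n = τ_limit/τ = 179/38.52 = 4.647.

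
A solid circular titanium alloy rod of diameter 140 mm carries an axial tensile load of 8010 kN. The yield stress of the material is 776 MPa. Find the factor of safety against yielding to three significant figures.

A = πd²/4 = 15390 mm².
σ = F/A = 8010000/15390 = 520.3 MPa.
n = 776/520.3 = 1.491.

n = 1.49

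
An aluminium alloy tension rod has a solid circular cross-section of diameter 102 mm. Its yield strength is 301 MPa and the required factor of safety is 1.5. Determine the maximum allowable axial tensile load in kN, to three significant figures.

σ_allow = 301/1.5 = 200.7 MPa.
A = πd²/4 = π×102²/4 = 8171 mm².
F_allow = σ_allow × A = 200.7×8171 = 1.640×10^6 N.

F_allow = 1640 kN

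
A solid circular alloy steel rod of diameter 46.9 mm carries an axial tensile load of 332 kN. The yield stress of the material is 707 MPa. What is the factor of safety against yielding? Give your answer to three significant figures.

A = πd²/4 = 1728 mm².
σ = F/A = 332000/1728 = 192.2 MPa.
n = 707/192.2 = 3.679.

n = 3.68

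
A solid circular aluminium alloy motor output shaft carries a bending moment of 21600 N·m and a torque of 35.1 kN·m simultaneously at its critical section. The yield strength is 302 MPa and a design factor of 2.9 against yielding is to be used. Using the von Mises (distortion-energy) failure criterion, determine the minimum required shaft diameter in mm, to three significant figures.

σ_allow = σ_y/n = 302/2.9 = 104.1 MPa.
For a solid shaft σ_b = 32M/(πd³) and τ = 16T/(πd³), so the von Mises stress is σ' = (16/πd³)·√(4M²+3T²).
√(4M²+3T²) = √(4×(2.160×10^7)² + 3×(3.510×10^7)²) = 7.458×10^7 N·mm.
d³ = 16×7.458×10^7/(π×104.1) = 3.647×10^6 mm³.
d = 153.9 mm.

d = 154 mm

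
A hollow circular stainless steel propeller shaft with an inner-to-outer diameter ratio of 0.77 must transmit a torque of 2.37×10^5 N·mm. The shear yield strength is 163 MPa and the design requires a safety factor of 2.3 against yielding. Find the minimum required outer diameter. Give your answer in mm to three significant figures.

τ_allow = 163/2.3 = 70.87 MPa.
For a hollow shaft τ = 16T/[πd_o³(1−k⁴)] with k = 0.77, so 1−k⁴ = 0.6485.
d_o³ = 16T/[π τ_allow (1−k⁴)] = 16×237000/(π×70.87×0.6485) = 26260 mm³.
d_o = 29.73 mm.

d_o = 29.7 mm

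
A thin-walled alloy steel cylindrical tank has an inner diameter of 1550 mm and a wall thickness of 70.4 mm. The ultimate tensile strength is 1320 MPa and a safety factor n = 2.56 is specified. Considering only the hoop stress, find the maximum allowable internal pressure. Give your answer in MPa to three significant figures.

p_allow = 46.8 MPa

σ_allow = 1320/2.56 = 515.6 MPa.
σ_h = pD/(2t) → p_allow = 2σ_allow t/D = 2×515.6×70.4/1550 = 46.84 MPa.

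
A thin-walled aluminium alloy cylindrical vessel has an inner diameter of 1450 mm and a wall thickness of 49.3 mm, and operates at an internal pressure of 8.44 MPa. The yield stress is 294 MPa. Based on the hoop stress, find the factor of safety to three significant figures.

n = 2.37

σ_h = pD/(2t) = 8.44×1450/(2×49.3) = 124.1 MPa.
n = 294/124.1 = 2.369.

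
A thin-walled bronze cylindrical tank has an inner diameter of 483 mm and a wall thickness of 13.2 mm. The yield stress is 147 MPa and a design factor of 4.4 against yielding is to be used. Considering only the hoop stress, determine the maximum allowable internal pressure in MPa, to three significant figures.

σ_allow = 147/4.4 = 33.41 MPa.
σ_h = pD/(2t) → p_allow = 2σ_allow t/D = 2×33.41×13.2/483 = 1.826 MPa.

p_allow = 1.83 MPa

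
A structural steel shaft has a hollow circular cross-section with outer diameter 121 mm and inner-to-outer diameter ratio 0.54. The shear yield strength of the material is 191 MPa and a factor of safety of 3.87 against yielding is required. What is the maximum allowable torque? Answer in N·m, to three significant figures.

T_allow = 15700 N·m

τ_allow = 191/3.87 = 49.35 MPa.
For a hollow shaft T_allow = τ_allow·πd_o³(1−k⁴)/16 with 1−k⁴ = 0.9150, so πd_o³(1−k⁴)/16 = 318300 mm³.
T_allow = 49.35×318300 = 1.571×10^7 N·mm = 15710 N·m.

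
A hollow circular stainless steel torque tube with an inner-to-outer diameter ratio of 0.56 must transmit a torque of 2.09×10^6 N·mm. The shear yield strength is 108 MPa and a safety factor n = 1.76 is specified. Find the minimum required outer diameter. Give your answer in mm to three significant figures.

d_o = 57.7 mm

τ_allow = 108/1.76 = 61.36 MPa.
For a hollow shaft τ = 16T/[πd_o³(1−k⁴)] with k = 0.56, so 1−k⁴ = 0.9017.
d_o³ = 16T/[π τ_allow (1−k⁴)] = 16×2090000/(π×61.36×0.9017) = 192400 mm³.
d_o = 57.73 mm.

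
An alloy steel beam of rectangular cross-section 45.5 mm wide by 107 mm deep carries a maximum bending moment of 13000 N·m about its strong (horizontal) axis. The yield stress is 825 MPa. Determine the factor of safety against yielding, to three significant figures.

n = 5.51

Section modulus S = bh²/6 = 45.5×107²/6 = 86820 mm³.
σ = M/S = 1.3000×10^7/86820 = 149.7 MPa.
n = 825/149.7 = 5.510.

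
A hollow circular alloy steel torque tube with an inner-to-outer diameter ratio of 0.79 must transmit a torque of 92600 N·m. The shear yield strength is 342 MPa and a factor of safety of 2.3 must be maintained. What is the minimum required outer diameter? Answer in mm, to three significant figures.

d_o = 173 mm

τ_allow = 342/2.3 = 148.7 MPa.
For a hollow shaft τ = 16T/[πd_o³(1−k⁴)] with k = 0.79, so 1−k⁴ = 0.6105.
d_o³ = 16T/[π τ_allow (1−k⁴)] = 16×9.2600×10^7/(π×148.7×0.6105) = 5.195×10^6 mm³.
d_o = 173.2 mm.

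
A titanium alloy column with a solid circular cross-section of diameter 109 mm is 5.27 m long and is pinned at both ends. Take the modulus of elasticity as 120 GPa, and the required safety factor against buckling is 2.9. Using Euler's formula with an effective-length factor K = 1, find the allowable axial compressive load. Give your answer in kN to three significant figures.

I = πd⁴/64 = π×109⁴/64 = 6.929×10^6 mm⁴.
Effective length L_e = KL = 1×5.27 m = 5270 mm.
Euler critical load P_cr = π²EI/L_e² = π²×120000×6.929×10^6/5270² = 295500 N.
P_allow = P_cr/n = 295500/2.9 = 101900 N.

P_allow = 102 kN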